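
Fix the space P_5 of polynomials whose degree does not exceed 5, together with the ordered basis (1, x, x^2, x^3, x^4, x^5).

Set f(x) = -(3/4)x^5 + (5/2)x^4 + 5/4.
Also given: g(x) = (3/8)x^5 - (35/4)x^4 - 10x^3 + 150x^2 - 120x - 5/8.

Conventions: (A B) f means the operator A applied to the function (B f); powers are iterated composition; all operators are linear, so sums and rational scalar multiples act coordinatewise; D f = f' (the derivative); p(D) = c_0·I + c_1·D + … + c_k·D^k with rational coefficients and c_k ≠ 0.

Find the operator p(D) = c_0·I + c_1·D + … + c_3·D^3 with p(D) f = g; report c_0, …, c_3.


D^0 f = -(3/4)x^5 + (5/2)x^4 + 5/4
D^1 f = -(15/4)x^4 + 10x^3
D^2 f = -15x^3 + 30x^2
D^3 f = -45x^2 + 60x
matching coefficients of g against c_0 f + c_1 Df + … from the top degree down determines the c_i
solution: c_0 = -1/2, c_1 = 2, c_2 = 2, c_3 = -2

c_0 = -1/2, c_1 = 2, c_2 = 2, c_3 = -2


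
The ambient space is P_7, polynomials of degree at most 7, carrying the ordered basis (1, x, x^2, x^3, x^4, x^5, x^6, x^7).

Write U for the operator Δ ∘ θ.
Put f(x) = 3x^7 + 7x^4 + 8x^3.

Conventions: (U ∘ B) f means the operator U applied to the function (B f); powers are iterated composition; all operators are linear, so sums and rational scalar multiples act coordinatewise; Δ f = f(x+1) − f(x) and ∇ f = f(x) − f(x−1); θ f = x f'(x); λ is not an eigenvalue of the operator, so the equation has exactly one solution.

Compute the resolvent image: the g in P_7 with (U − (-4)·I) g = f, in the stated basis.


g(x) = (3/4)x^7 - (147/16)x^6 + (441/8)x^5 - 182x^4 + (2165/8)x^3 - (429/16)x^2 - (1001/8)x - 1047/32

write g with unknown coordinates in the stated basis and equate coefficients in (U − (-4)·I) g = f
solving from the highest basis element down gives g = (3/4)x^7 - (147/16)x^6 + (441/8)x^5 - 182x^4 + (2165/8)x^3 - (429/16)x^2 - (1001/8)x - 1047/32
check: U g = (147/4)x^6 - (441/2)x^5 + 735x^4 - (2149/2)x^3 + (429/4)x^2 + (1001/2)x + 1047/8
so U g − (-4)·g = 3x^7 + 7x^4 + 8x^3 = f ✓


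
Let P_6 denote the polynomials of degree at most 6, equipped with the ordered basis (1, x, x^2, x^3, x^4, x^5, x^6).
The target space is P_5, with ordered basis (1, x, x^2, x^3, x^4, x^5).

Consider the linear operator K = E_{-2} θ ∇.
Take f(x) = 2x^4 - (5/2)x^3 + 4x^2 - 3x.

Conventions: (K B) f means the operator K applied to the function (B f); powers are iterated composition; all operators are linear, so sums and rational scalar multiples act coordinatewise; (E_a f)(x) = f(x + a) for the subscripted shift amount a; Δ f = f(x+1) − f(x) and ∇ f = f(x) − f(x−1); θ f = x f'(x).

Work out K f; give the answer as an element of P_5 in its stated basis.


∇ f = 8x^3 - (39/2)x^2 + (47/2)x - 23/2
θ ∇ f = 24x^3 - 39x^2 + (47/2)x
E_{-2} (θ ∇) f = 24x^3 - 183x^2 + (935/2)x - 395

the image equals g(x) = 24x^3 - 183x^2 + (935/2)x - 395


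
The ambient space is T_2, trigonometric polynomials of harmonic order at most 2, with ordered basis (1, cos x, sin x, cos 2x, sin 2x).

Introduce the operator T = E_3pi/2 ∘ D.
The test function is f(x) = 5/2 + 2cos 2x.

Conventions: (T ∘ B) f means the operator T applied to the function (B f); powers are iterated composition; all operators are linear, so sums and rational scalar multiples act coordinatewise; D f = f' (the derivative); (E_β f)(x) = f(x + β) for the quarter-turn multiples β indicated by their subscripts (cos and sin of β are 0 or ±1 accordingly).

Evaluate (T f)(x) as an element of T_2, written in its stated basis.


D f = -4sin 2x
E_3pi/2 D f = 4sin 2x

the image equals g(x) = 4sin 2x


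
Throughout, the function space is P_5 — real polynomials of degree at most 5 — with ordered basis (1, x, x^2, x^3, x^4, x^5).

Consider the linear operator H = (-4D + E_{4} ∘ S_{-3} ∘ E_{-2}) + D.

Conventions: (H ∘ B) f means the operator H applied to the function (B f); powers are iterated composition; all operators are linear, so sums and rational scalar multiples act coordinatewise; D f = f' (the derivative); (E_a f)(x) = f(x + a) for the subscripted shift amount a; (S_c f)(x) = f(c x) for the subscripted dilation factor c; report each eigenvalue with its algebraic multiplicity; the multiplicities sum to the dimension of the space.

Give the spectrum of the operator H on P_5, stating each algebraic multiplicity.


λ = -243 (multiplicity 1), λ = -27 (multiplicity 1), λ = -3 (multiplicity 1), λ = 1 (multiplicity 1), λ = 9 (multiplicity 1), λ = 81 (multiplicity 1)

image of 1: 1
image of x: -3x - 17
image of x^2: 9x^2 + 78x + 196
image of x^3: -27x^3 - 387x^2 - 1764x - 2744
image of x^4: 81x^4 + 1500x^3 + 10584x^2 + 32928x + 38416
image of x^5: -243x^5 - 5685x^4 - 52920x^3 - 246960x^2 - 576240x - 537824
the matrix is upper triangular; its diagonal is (1, -3, 9, -27, 81, -243)
for a triangular matrix the eigenvalues are the diagonal entries, with algebraic multiplicity their repetition count


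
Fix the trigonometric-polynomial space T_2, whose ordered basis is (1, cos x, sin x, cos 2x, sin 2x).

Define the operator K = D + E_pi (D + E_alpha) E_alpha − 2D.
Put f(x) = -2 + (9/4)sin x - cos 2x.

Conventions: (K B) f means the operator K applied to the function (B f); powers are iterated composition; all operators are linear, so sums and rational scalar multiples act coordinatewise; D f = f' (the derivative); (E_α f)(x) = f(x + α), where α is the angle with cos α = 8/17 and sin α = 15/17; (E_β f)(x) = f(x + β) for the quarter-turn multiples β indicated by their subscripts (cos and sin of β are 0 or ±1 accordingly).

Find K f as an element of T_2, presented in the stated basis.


the image equals g(x) = -2 - (5985/1156)cos x + (936/289)sin x + (170399/83521)cos 2x - (337380/83521)sin 2x

D f = (9/4)cos x + 2sin 2x
E_alpha f = -2 + (135/68)cos x + (18/17)sin x + (161/289)cos 2x + (240/289)sin 2x
D E_alpha f = (18/17)cos x - (135/68)sin x + (480/289)cos 2x - (322/289)sin 2x
E_alpha E_alpha f = -2 + (540/289)cos x - (1449/1156)sin x + (31679/83521)cos 2x - (77280/83521)sin 2x
(D + E_alpha) E_alpha f = -2 + (846/289)cos x - (936/289)sin x + (170399/83521)cos 2x - (170338/83521)sin 2x
E_pi (D + E_alpha) E_alpha f = -2 - (846/289)cos x + (936/289)sin x + (170399/83521)cos 2x - (170338/83521)sin 2x
D f = (9/4)cos x + 2sin 2x
(-2D) f = -(9/2)cos x - 4sin 2x
(D + E_pi (D + E_alpha) E_alpha − 2D) f = -2 - (5985/1156)cos x + (936/289)sin x + (170399/83521)cos 2x - (337380/83521)sin 2x


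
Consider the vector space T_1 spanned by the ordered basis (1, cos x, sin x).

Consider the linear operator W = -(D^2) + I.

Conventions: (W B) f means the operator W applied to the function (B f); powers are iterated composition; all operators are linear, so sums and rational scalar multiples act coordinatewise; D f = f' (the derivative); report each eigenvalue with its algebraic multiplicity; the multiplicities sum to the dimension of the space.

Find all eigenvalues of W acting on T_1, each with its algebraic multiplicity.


λ = 1 (multiplicity 1), λ = 2 (multiplicity 2)

image of 1: 1
image of cos x: 2cos x
image of sin x: 2sin x
the matrix is diagonal; its diagonal is (1, 2, 2)
for a triangular matrix the eigenvalues are the diagonal entries, with algebraic multiplicity their repetition count


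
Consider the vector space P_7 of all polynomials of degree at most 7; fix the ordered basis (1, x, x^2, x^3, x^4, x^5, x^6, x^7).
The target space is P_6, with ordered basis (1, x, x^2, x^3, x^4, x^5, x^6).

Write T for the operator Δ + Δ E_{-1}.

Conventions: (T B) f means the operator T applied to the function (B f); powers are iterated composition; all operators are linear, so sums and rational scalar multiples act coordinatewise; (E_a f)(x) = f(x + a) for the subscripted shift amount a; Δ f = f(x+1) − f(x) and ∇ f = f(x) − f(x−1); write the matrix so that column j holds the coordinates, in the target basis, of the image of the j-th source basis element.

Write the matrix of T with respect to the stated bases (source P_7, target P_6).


image of 1: 0
image of x: 2
image of x^2: 4x
image of x^3: 6x^2 + 2
image of x^4: 8x^3 + 8x
image of x^5: 10x^4 + 20x^2 + 2
image of x^6: 12x^5 + 40x^3 + 12x
image of x^7: 14x^6 + 70x^4 + 42x^2 + 2
each image's coordinates form column j of the matrix

the matrix is [[0, 2, 0, 2, 0, 2, 0, 2]; [0, 0, 4, 0, 8, 0, 12, 0]; [0, 0, 0, 6, 0, 20, 0, 42]; [0, 0, 0, 0, 8, 0, 40, 0]; [0, 0, 0, 0, 0, 10, 0, 70]; [0, 0, 0, 0, 0, 0, 12, 0]; [0, 0, 0, 0, 0, 0, 0, 14]] (rows listed top to bottom)


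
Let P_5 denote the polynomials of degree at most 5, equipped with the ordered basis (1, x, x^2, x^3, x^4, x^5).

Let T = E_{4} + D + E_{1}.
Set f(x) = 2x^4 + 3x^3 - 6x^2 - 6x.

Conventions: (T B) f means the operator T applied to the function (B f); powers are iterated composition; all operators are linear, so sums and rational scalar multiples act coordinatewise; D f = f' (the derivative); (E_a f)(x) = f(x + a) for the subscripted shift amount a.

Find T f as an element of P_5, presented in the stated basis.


the image equals g(x) = 4x^4 + 54x^3 + 246x^2 + 589x + 571

E_{4} f = 2x^4 + 35x^3 + 222x^2 + 602x + 584
D f = 8x^3 + 9x^2 - 12x - 6
E_{1} f = 2x^4 + 11x^3 + 15x^2 - x - 7
(E_{4} + D + E_{1}) f = 4x^4 + 54x^3 + 246x^2 + 589x + 571


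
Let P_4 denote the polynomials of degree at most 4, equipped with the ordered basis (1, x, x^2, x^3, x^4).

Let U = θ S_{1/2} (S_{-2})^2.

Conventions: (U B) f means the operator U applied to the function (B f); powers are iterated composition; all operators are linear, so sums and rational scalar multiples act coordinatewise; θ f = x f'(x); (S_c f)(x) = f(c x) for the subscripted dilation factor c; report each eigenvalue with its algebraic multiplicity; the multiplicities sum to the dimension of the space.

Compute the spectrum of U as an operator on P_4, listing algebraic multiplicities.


image of 1: 0
image of x: 2x
image of x^2: 8x^2
image of x^3: 24x^3
image of x^4: 64x^4
the matrix is upper triangular; its diagonal is (0, 2, 8, 24, 64)
for a triangular matrix the eigenvalues are the diagonal entries, with algebraic multiplicity their repetition count

λ = 0 (multiplicity 1), λ = 2 (multiplicity 1), λ = 8 (multiplicity 1), λ = 24 (multiplicity 1), λ = 64 (multiplicity 1)


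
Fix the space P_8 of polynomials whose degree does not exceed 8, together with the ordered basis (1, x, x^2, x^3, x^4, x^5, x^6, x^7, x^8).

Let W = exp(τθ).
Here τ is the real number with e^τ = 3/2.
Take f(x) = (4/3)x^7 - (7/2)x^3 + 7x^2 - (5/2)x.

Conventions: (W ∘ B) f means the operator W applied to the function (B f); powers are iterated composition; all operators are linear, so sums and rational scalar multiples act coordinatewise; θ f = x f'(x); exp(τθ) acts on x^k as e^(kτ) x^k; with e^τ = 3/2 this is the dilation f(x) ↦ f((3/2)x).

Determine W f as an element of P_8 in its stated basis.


g(x) = (729/32)x^7 - (189/16)x^3 + (63/4)x^2 - (15/4)x

exp(τθ) x^k = e^(kτ) x^k; with e^τ = 3/2 this sends x^k to (3/2)^k x^k
x ↦ 3/2 x
x^2 ↦ 9/4 x^2
x^3 ↦ 27/8 x^3
x^7 ↦ 2187/128 x^7
applying this coordinatewise to f: exp(τθ) f = (729/32)x^7 - (189/16)x^3 + (63/4)x^2 - (15/4)x


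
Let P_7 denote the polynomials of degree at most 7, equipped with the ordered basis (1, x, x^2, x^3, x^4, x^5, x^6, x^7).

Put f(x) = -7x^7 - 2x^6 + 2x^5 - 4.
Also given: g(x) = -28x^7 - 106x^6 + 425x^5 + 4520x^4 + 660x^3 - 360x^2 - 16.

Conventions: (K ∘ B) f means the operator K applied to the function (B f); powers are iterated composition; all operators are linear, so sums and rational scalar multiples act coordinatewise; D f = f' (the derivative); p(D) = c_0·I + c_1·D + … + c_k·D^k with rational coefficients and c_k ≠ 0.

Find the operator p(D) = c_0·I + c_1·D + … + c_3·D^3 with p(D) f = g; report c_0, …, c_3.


p(D) = 4·I + 2·D − (3/2)·D^2 − 3·D^3, i.e. c_0 = 4, c_1 = 2, c_2 = -3/2, c_3 = -3

D^0 f = -7x^7 - 2x^6 + 2x^5 - 4
D^1 f = -49x^6 - 12x^5 + 10x^4
D^2 f = -294x^5 - 60x^4 + 40x^3
D^3 f = -1470x^4 - 240x^3 + 120x^2
matching coefficients of g against c_0 f + c_1 Df + … from the top degree down determines the c_i
solution: c_0 = 4, c_1 = 2, c_2 = -3/2, c_3 = -3


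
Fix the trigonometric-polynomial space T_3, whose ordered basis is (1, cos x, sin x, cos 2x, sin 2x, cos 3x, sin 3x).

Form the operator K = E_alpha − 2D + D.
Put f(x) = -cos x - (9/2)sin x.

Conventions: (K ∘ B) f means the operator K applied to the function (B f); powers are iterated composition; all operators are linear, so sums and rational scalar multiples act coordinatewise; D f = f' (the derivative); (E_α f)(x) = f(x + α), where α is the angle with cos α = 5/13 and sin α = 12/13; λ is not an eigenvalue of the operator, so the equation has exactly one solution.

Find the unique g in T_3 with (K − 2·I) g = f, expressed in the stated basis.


write g with unknown coordinates in the stated basis and equate coefficients in (K − 2·I) g = f
solving from the highest basis element down gives g = (33/68)cos x + (191/68)sin x
check: K g = -(1/34)cos x + (19/17)sin x
so K g − 2·g = -cos x - (9/2)sin x = f ✓

the image equals g(x) = (33/68)cos x + (191/68)sin x


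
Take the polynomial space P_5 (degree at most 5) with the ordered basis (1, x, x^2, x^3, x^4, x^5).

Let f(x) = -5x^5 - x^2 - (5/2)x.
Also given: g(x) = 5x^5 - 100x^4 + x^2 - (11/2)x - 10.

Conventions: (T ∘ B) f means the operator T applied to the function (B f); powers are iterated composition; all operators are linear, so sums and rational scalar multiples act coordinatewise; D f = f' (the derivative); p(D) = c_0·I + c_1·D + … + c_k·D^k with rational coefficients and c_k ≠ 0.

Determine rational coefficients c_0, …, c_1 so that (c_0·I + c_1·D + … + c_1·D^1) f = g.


D^0 f = -5x^5 - x^2 - (5/2)x
D^1 f = -25x^4 - 2x - 5/2
matching coefficients of g against c_0 f + c_1 Df + … from the top degree down determines the c_i
solution: c_0 = -1, c_1 = 4

c_0 = -1, c_1 = 4


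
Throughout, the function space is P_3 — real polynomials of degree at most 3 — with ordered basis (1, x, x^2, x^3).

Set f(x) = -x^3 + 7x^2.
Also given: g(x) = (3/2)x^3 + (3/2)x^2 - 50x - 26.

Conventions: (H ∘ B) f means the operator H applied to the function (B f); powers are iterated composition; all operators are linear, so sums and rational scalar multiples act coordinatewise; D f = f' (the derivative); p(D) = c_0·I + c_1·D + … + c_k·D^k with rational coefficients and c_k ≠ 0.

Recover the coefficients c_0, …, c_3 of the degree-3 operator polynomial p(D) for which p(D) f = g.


D^0 f = -x^3 + 7x^2
D^1 f = -3x^2 + 14x
D^2 f = -6x + 14
D^3 f = -6
matching coefficients of g against c_0 f + c_1 Df + … from the top degree down determines the c_i
solution: c_0 = -3/2, c_1 = -4, c_2 = -1, c_3 = 2

c_0 = -3/2, c_1 = -4, c_2 = -1, c_3 = 2


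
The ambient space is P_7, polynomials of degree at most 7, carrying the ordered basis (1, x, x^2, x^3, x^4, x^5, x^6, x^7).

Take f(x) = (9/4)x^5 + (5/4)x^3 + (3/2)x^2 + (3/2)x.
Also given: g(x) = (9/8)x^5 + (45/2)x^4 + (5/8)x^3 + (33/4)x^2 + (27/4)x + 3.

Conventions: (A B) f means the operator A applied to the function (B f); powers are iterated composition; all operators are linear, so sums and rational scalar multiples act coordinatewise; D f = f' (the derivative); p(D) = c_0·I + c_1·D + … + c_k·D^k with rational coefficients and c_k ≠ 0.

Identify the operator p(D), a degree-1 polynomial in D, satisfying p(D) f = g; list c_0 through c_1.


D^0 f = (9/4)x^5 + (5/4)x^3 + (3/2)x^2 + (3/2)x
D^1 f = (45/4)x^4 + (15/4)x^2 + 3x + 3/2
matching coefficients of g against c_0 f + c_1 Df + … from the top degree down determines the c_i
solution: c_0 = 1/2, c_1 = 2

c_0 = 1/2, c_1 = 2


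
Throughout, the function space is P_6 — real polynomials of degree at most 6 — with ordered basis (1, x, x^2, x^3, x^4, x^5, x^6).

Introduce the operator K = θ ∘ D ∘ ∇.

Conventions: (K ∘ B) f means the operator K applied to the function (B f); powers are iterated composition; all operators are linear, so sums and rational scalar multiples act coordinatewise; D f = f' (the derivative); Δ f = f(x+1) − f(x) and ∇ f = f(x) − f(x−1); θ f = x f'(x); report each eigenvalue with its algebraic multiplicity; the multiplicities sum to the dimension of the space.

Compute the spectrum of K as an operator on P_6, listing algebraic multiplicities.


image of 1: 0
image of x: 0
image of x^2: 0
image of x^3: 6x
image of x^4: 24x^2 - 12x
image of x^5: 60x^3 - 60x^2 + 20x
image of x^6: 120x^4 - 180x^3 + 120x^2 - 30x
the matrix is upper triangular; its diagonal is (0, 0, 0, 0, 0, 0, 0)
for a triangular matrix the eigenvalues are the diagonal entries, with algebraic multiplicity their repetition count

λ = 0 (multiplicity 7)


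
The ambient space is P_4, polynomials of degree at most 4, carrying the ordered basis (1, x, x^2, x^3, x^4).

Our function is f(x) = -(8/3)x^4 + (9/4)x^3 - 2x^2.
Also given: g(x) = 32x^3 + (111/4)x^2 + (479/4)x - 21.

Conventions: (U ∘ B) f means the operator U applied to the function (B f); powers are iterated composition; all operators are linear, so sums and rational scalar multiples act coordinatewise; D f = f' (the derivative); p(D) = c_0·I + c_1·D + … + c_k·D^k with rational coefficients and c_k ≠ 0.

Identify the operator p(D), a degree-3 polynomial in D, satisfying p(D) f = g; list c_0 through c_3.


D^0 f = -(8/3)x^4 + (9/4)x^3 - 2x^2
D^1 f = -(32/3)x^3 + (27/4)x^2 - 4x
D^2 f = -32x^2 + (27/2)x - 4
D^3 f = -64x + 27/2
matching coefficients of g against c_0 f + c_1 Df + … from the top degree down determines the c_i
solution: c_0 = 0, c_1 = -3, c_2 = -3/2, c_3 = -2

p(D) = -3·D − (3/2)·D^2 − 2·D^3, i.e. c_0 = 0, c_1 = -3, c_2 = -3/2, c_3 = -2


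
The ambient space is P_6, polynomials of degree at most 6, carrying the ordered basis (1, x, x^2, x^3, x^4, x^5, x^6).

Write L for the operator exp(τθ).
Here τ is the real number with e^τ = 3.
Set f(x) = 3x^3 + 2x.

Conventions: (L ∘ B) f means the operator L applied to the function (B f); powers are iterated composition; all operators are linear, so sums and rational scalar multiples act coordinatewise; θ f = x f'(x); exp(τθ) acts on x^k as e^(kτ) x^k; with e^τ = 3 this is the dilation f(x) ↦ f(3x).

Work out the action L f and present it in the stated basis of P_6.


the image equals g(x) = 81x^3 + 6x

exp(τθ) x^k = e^(kτ) x^k; with e^τ = 3 this sends x^k to 3^k x^k
x ↦ 3 x
x^3 ↦ 27 x^3
applying this coordinatewise to f: exp(τθ) f = 81x^3 + 6x


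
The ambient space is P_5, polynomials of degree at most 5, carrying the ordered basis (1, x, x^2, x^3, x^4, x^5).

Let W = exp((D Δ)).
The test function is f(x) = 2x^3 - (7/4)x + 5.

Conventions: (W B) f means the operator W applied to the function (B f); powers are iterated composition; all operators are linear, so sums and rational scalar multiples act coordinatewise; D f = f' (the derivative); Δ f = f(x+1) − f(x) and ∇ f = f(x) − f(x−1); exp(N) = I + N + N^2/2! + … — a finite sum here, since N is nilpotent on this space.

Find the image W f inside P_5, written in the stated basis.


the result is g(x) = 2x^3 + (41/4)x + 11

order-1 term: 12x + 6
the series for exp((D Δ)) f terminates at order 1
exp((D Δ)) f = 2x^3 + (41/4)x + 11


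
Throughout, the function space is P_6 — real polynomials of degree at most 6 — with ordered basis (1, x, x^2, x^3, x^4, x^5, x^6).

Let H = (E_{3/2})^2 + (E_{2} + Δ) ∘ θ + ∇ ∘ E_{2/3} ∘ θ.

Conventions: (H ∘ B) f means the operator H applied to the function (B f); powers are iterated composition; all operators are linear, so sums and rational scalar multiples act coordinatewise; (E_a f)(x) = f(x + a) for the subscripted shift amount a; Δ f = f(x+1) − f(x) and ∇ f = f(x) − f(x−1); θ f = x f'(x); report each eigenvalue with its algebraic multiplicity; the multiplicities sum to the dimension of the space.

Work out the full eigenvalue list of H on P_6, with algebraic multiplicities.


image of 1: 1
image of x: 2x + 7
image of x^2: 3x^2 + 22x + 59/3
image of x^3: 4x^3 + 45x^2 + 75x + 55
image of x^4: 5x^4 + 76x^3 + 182x^2 + (772/3)x + 4043/27
image of x^5: 6x^5 + 115x^4 + (1070/3)x^3 + (2210/3)x^2 + (22535/27)x + 33103/81
image of x^6: 7x^6 + 162x^5 + 615x^4 + 1660x^3 + (8285/3)x^2 + (23858/9)x + 30227/27
the matrix is upper triangular; its diagonal is (1, 2, 3, 4, 5, 6, 7)
for a triangular matrix the eigenvalues are the diagonal entries, with algebraic multiplicity their repetition count

λ = 1 (multiplicity 1), λ = 2 (multiplicity 1), λ = 3 (multiplicity 1), λ = 4 (multiplicity 1), λ = 5 (multiplicity 1), λ = 6 (multiplicity 1), λ = 7 (multiplicity 1)


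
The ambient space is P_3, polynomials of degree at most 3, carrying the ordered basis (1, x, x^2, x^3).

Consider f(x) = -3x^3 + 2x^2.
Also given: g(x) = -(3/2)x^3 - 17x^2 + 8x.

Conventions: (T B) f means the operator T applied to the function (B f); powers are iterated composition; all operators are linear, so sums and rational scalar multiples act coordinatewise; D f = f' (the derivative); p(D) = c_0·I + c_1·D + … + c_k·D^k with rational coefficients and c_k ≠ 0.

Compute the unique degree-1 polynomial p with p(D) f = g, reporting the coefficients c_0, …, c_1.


D^0 f = -3x^3 + 2x^2
D^1 f = -9x^2 + 4x
matching coefficients of g against c_0 f + c_1 Df + … from the top degree down determines the c_i
solution: c_0 = 1/2, c_1 = 2

p(D) = (1/2)·I + 2·D, i.e. c_0 = 1/2, c_1 = 2


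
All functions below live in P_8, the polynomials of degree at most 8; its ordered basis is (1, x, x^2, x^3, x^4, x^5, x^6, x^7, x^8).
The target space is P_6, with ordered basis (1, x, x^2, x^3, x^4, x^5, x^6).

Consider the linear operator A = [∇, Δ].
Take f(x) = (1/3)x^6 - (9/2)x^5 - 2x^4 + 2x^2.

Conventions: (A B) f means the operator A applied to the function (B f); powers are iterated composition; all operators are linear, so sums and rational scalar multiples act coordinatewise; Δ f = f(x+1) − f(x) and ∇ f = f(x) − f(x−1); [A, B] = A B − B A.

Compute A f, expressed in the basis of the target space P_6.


the result is g(x) = 0

Δ f = 2x^5 - (35/2)x^4 - (139/3)x^3 - 52x^2 - (49/2)x - 25/6
∇ Δ f = 10x^4 - 90x^3 - 14x^2 - 45x + 2/3
∇ f = 2x^5 - (55/2)x^4 + (131/3)x^3 - 38x^2 + (41/2)x - 29/6
Δ ∇ f = 10x^4 - 90x^3 - 14x^2 - 45x + 2/3
[∇, Δ] f = 0


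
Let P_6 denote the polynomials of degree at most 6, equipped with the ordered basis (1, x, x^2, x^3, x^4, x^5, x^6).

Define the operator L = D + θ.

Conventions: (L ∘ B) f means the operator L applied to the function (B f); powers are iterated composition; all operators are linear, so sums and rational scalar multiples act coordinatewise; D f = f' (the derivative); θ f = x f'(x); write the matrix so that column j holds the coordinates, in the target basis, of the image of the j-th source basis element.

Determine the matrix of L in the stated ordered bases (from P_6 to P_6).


image of 1: 0
image of x: x + 1
image of x^2: 2x^2 + 2x
image of x^3: 3x^3 + 3x^2
image of x^4: 4x^4 + 4x^3
image of x^5: 5x^5 + 5x^4
image of x^6: 6x^6 + 6x^5
each image's coordinates form column j of the matrix

the matrix is [[0, 1, 0, 0, 0, 0, 0]; [0, 1, 2, 0, 0, 0, 0]; [0, 0, 2, 3, 0, 0, 0]; [0, 0, 0, 3, 4, 0, 0]; [0, 0, 0, 0, 4, 5, 0]; [0, 0, 0, 0, 0, 5, 6]; [0, 0, 0, 0, 0, 0, 6]] (rows listed top to bottom)


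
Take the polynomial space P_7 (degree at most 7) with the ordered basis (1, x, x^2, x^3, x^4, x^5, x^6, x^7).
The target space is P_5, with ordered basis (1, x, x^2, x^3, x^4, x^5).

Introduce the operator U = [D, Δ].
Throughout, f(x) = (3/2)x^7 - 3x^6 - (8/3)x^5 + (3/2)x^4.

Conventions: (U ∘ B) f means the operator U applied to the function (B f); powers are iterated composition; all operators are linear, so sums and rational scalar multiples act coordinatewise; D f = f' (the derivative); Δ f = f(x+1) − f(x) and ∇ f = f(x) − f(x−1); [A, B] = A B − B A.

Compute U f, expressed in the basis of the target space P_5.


Δ f = (21/2)x^6 + (27/2)x^5 - (35/6)x^4 - (169/6)x^3 - (187/6)x^2 - (89/6)x - 8/3
D Δ f = 63x^5 + (135/2)x^4 - (70/3)x^3 - (169/2)x^2 - (187/3)x - 89/6
D f = (21/2)x^6 - 18x^5 - (40/3)x^4 + 6x^3
Δ D f = 63x^5 + (135/2)x^4 - (70/3)x^3 - (169/2)x^2 - (187/3)x - 89/6
[D, Δ] f = 0

the result is g(x) = 0


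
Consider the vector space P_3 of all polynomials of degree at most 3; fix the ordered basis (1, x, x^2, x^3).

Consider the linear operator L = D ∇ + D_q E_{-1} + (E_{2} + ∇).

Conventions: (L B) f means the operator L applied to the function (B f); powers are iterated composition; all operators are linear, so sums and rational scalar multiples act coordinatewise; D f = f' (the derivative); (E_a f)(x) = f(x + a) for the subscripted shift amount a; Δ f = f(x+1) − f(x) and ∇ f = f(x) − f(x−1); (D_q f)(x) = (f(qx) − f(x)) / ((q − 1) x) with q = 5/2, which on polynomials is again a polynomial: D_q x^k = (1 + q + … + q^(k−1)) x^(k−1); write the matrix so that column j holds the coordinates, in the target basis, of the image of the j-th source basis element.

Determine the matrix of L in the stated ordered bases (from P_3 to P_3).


the matrix is [[1, 4, 3, 9]; [0, 1, 19/2, 9/2]; [0, 0, 1, 75/4]; [0, 0, 0, 1]] (rows listed top to bottom)

image of 1: 1
image of x: x + 4
image of x^2: x^2 + (19/2)x + 3
image of x^3: x^3 + (75/4)x^2 + (9/2)x + 9
each image's coordinates form column j of the matrix


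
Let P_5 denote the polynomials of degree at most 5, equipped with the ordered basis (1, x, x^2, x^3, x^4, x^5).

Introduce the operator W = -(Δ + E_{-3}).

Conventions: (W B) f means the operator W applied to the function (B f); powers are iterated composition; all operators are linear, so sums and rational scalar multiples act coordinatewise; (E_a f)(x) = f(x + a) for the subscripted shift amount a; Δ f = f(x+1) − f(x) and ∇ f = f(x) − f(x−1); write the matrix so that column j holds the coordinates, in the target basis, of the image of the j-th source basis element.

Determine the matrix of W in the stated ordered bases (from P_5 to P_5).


image of 1: -1
image of x: -x + 2
image of x^2: -x^2 + 4x - 10
image of x^3: -x^3 + 6x^2 - 30x + 26
image of x^4: -x^4 + 8x^3 - 60x^2 + 104x - 82
image of x^5: -x^5 + 10x^4 - 100x^3 + 260x^2 - 410x + 242
each image's coordinates form column j of the matrix

the matrix is [[-1, 2, -10, 26, -82, 242]; [0, -1, 4, -30, 104, -410]; [0, 0, -1, 6, -60, 260]; [0, 0, 0, -1, 8, -100]; [0, 0, 0, 0, -1, 10]; [0, 0, 0, 0, 0, -1]] (rows listed top to bottom)


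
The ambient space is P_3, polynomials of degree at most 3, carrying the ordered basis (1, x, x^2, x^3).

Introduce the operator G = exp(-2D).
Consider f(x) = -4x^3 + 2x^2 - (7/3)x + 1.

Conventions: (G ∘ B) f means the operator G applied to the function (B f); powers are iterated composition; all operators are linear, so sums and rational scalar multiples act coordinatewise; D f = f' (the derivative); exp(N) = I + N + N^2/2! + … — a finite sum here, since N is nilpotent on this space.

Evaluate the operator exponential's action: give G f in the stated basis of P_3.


the image equals g(x) = -4x^3 + 26x^2 - (175/3)x + 137/3

order-1 term: 24x^2 - 8x + 14/3
order-2 term: -48x + 8
order-3 term: 32
the series for exp(-2D) f terminates at order 3
exp(-2D) f = -4x^3 + 26x^2 - (175/3)x + 137/3


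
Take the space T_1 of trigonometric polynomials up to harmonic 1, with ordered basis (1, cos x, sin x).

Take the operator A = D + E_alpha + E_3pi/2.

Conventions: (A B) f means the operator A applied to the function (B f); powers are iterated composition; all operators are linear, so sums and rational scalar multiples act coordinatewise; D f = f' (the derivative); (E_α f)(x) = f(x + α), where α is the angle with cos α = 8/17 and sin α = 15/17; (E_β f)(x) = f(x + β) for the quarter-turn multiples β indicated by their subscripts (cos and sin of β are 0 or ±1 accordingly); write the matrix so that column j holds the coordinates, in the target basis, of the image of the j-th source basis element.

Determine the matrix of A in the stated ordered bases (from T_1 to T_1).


image of 1: 2
image of cos x: (8/17)cos x - (15/17)sin x
image of sin x: (15/17)cos x + (8/17)sin x
each image's coordinates form column j of the matrix

the matrix is [[2, 0, 0]; [0, 8/17, 15/17]; [0, -15/17, 8/17]] (rows listed top to bottom)


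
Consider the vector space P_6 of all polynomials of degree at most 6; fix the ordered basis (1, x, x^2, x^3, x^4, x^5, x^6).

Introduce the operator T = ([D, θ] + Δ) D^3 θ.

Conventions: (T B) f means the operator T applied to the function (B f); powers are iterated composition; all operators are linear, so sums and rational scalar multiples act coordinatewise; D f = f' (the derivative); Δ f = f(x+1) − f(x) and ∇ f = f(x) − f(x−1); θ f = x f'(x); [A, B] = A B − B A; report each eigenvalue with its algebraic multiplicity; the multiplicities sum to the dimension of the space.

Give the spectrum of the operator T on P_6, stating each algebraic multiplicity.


λ = 0 (multiplicity 7)

image of 1: 0
image of x: 0
image of x^2: 0
image of x^3: 0
image of x^4: 192
image of x^5: 1200x + 300
image of x^6: 4320x^2 + 2160x + 720
the matrix is upper triangular; its diagonal is (0, 0, 0, 0, 0, 0, 0)
for a triangular matrix the eigenvalues are the diagonal entries, with algebraic multiplicity their repetition count


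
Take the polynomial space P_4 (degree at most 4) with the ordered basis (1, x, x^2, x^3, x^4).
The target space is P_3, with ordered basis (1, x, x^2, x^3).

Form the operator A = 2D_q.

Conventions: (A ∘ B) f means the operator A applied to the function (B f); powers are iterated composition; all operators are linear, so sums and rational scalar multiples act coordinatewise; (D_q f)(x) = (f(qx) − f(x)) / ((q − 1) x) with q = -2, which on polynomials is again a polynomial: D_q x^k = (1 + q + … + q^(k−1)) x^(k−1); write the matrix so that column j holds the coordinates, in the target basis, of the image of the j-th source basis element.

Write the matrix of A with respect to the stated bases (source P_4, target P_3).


image of 1: 0
image of x: 2
image of x^2: -2x
image of x^3: 6x^2
image of x^4: -10x^3
each image's coordinates form column j of the matrix

the matrix is [[0, 2, 0, 0, 0]; [0, 0, -2, 0, 0]; [0, 0, 0, 6, 0]; [0, 0, 0, 0, -10]] (rows listed top to bottom)


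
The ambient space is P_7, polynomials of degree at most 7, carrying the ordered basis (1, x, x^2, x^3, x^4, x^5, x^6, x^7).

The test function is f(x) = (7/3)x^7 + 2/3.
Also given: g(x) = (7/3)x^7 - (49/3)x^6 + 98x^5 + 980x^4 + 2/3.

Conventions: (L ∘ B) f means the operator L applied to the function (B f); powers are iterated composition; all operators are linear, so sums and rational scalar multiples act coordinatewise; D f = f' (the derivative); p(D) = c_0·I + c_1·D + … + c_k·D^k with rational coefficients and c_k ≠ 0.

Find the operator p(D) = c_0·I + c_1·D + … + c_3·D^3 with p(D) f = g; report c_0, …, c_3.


D^0 f = (7/3)x^7 + 2/3
D^1 f = (49/3)x^6
D^2 f = 98x^5
D^3 f = 490x^4
matching coefficients of g against c_0 f + c_1 Df + … from the top degree down determines the c_i
solution: c_0 = 1, c_1 = -1, c_2 = 1, c_3 = 2

c_0 = 1, c_1 = -1, c_2 = 1, c_3 = 2


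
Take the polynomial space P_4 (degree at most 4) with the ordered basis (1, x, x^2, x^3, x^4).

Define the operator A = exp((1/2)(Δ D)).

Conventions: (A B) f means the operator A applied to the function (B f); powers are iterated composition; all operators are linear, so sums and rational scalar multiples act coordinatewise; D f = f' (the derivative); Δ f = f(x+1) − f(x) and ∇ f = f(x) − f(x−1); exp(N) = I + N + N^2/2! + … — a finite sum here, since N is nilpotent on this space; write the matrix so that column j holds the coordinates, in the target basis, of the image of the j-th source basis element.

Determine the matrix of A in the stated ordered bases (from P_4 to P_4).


the matrix is [[1, 0, 1, 3/2, 5]; [0, 1, 0, 3, 6]; [0, 0, 1, 0, 6]; [0, 0, 0, 1, 0]; [0, 0, 0, 0, 1]] (rows listed top to bottom)

image of 1: 1
image of x: x
image of x^2: x^2 + 1
image of x^3: x^3 + 3x + 3/2
image of x^4: x^4 + 6x^2 + 6x + 5
each image's coordinates form column j of the matrix


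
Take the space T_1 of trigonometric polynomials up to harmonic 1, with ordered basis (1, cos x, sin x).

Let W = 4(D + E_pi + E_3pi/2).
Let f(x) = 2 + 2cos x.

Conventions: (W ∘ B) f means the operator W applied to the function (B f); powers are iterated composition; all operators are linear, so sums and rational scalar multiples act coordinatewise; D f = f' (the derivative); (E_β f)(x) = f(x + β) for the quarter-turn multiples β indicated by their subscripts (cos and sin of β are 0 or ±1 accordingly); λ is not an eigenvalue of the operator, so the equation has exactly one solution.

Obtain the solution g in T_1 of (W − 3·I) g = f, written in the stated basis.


the result is g(x) = 2/5 - (2/7)cos x

write g with unknown coordinates in the stated basis and equate coefficients in (W − 3·I) g = f
solving from the highest basis element down gives g = 2/5 - (2/7)cos x
check: W g = 16/5 + (8/7)cos x
so W g − 3·g = 2 + 2cos x = f ✓


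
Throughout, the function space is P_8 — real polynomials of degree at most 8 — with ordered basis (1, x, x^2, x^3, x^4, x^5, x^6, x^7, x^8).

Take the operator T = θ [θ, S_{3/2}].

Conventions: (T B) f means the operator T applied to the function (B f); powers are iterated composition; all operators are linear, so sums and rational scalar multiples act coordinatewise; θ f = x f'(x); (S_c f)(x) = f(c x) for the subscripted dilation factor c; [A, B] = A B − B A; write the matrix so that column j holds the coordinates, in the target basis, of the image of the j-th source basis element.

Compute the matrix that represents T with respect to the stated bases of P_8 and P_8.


the matrix is [[0, 0, 0, 0, 0, 0, 0, 0, 0]; [0, 0, 0, 0, 0, 0, 0, 0, 0]; [0, 0, 0, 0, 0, 0, 0, 0, 0]; [0, 0, 0, 0, 0, 0, 0, 0, 0]; [0, 0, 0, 0, 0, 0, 0, 0, 0]; [0, 0, 0, 0, 0, 0, 0, 0, 0]; [0, 0, 0, 0, 0, 0, 0, 0, 0]; [0, 0, 0, 0, 0, 0, 0, 0, 0]; [0, 0, 0, 0, 0, 0, 0, 0, 0]] (rows listed top to bottom)

image of 1: 0
image of x: 0
image of x^2: 0
image of x^3: 0
image of x^4: 0
image of x^5: 0
image of x^6: 0
image of x^7: 0
image of x^8: 0
each image's coordinates form column j of the matrix


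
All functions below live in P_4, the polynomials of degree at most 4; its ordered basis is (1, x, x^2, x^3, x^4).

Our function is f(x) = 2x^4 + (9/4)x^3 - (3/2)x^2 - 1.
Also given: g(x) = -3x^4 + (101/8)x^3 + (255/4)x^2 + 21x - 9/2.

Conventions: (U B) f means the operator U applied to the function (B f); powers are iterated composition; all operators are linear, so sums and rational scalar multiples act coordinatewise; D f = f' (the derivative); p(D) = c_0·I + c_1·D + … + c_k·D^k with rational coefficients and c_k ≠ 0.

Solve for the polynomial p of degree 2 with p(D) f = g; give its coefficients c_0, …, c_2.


p(D) = -(3/2)·I + 2·D + 2·D^2, i.e. c_0 = -3/2, c_1 = 2, c_2 = 2

D^0 f = 2x^4 + (9/4)x^3 - (3/2)x^2 - 1
D^1 f = 8x^3 + (27/4)x^2 - 3x
D^2 f = 24x^2 + (27/2)x - 3
matching coefficients of g against c_0 f + c_1 Df + … from the top degree down determines the c_i
solution: c_0 = -3/2, c_1 = 2, c_2 = 2


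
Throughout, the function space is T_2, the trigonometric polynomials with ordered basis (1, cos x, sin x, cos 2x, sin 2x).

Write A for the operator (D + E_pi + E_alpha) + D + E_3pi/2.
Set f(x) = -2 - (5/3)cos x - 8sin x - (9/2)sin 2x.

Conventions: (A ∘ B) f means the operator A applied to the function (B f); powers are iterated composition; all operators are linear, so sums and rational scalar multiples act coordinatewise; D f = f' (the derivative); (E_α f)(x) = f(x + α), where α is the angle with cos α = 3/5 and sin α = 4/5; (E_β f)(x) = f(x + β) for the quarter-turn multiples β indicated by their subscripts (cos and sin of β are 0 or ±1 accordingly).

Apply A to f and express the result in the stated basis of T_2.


D f = -8cos x + (5/3)sin x - 9cos 2x
E_pi f = -2 + (5/3)cos x + 8sin x - (9/2)sin 2x
E_alpha f = -2 - (37/5)cos x - (52/15)sin x - (108/25)cos 2x + (63/50)sin 2x
(D + E_pi + E_alpha) f = -4 - (206/15)cos x + (31/5)sin x - (333/25)cos 2x - (81/25)sin 2x
D f = -8cos x + (5/3)sin x - 9cos 2x
E_3pi/2 f = -2 + 8cos x - (5/3)sin x + (9/2)sin 2x
((D + E_pi + E_alpha) + D + E_3pi/2) f = -6 - (206/15)cos x + (31/5)sin x - (558/25)cos 2x + (63/50)sin 2x

g(x) = -6 - (206/15)cos x + (31/5)sin x - (558/25)cos 2x + (63/50)sin 2x


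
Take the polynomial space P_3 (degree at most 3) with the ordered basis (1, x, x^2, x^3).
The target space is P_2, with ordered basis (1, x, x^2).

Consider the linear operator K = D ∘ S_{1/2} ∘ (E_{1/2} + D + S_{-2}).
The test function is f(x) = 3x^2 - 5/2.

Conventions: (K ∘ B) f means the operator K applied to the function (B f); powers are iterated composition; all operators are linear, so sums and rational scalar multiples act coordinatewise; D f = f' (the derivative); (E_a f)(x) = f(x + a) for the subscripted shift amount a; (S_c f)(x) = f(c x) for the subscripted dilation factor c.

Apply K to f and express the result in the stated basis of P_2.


the result is g(x) = (15/2)x + 9/2

E_{1/2} f = 3x^2 + 3x - 7/4
D f = 6x
S_{-2} f = 12x^2 - 5/2
(E_{1/2} + D + S_{-2}) f = 15x^2 + 9x - 17/4
S_{1/2} (E_{1/2} + D + S_{-2}) f = (15/4)x^2 + (9/2)x - 17/4
D S_{1/2} (E_{1/2} + D + S_{-2}) f = (15/2)x + 9/2


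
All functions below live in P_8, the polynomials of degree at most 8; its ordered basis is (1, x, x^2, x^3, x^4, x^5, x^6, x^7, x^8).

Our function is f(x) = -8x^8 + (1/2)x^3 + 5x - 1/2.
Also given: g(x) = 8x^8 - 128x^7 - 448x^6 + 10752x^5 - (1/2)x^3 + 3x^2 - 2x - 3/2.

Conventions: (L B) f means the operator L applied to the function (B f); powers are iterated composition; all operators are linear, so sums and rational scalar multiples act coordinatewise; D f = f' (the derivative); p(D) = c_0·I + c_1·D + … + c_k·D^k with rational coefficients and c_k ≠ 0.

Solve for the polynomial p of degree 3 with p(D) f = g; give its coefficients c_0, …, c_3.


p(D) = -I + 2·D + D^2 − 4·D^3, i.e. c_0 = -1, c_1 = 2, c_2 = 1, c_3 = -4

D^0 f = -8x^8 + (1/2)x^3 + 5x - 1/2
D^1 f = -64x^7 + (3/2)x^2 + 5
D^2 f = -448x^6 + 3x
D^3 f = -2688x^5 + 3
matching coefficients of g against c_0 f + c_1 Df + … from the top degree down determines the c_i
solution: c_0 = -1, c_1 = 2, c_2 = 1, c_3 = -4


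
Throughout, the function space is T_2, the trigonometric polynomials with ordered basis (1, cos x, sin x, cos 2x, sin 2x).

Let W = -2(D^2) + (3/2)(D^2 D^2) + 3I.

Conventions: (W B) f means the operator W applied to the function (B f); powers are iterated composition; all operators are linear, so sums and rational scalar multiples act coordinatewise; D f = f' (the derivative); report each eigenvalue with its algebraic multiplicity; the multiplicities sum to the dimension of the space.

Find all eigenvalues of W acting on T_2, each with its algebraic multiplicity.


image of 1: 3
image of cos x: (13/2)cos x
image of sin x: (13/2)sin x
image of cos 2x: 35cos 2x
image of sin 2x: 35sin 2x
the matrix is diagonal; its diagonal is (3, 13/2, 13/2, 35, 35)
for a triangular matrix the eigenvalues are the diagonal entries, with algebraic multiplicity their repetition count

λ = 3 (multiplicity 1), λ = 13/2 (multiplicity 2), λ = 35 (multiplicity 2)


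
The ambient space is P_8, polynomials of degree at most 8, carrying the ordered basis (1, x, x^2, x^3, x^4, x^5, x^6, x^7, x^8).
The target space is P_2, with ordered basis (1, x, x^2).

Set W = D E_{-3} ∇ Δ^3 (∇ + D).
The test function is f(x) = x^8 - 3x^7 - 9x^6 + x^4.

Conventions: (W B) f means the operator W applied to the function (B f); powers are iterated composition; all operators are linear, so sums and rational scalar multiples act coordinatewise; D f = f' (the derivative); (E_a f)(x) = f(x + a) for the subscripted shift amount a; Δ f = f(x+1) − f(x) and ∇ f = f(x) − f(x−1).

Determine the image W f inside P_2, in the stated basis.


g(x) = 40320x^2 - 211680x + 276840

∇ f = 8x^7 - 49x^6 + 65x^5 - 40x^4 - 15x^3 + 38x^2 - 21x + 4
D f = 8x^7 - 21x^6 - 54x^5 + 4x^3
(∇ + D) f = 16x^7 - 70x^6 + 11x^5 - 40x^4 - 11x^3 + 38x^2 - 21x + 4
Δ (∇ + D) f = 112x^6 - 84x^5 - 435x^4 - 890x^3 - 877x^2 - 370x - 77
Δ Δ (∇ + D) f = 672x^5 + 1260x^4 - 340x^3 - 4440x^2 - 5912x - 2544
Δ Δ Δ (∇ + D) f = 3360x^4 + 11760x^3 + 13260x^2 - 1500x - 8760
∇ Δ^3 (∇ + D) f = 13440x^3 + 15120x^2 + 4680x - 6360
E_{-3} (∇ Δ^3 (∇ + D)) f = 13440x^3 - 105840x^2 + 276840x - 247200
D E_{-3} (∇ Δ^3 (∇ + D)) f = 40320x^2 - 211680x + 276840
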